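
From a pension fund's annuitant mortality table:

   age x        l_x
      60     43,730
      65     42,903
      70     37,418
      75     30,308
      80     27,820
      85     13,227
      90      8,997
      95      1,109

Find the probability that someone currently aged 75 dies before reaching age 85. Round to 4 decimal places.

0.5636

P(die before 85 | alive at 75) = 1 − l_85/l_75 = 1 − 13,227/30,308 = (17,081)/30,308 = 0.563581.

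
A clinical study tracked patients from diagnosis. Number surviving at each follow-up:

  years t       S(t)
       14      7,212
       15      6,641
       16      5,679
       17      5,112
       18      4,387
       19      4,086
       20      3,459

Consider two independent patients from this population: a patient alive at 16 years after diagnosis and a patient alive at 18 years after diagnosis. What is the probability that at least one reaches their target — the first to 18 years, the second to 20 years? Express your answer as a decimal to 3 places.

0.952

p₁ = S(18)/S(16) = 4,387/5,679 = 0.772495; p₂ = S(20)/S(18) = 3,459/4,387 = 0.788466.
P(at least one) = 1 − (1−p₁)(1−p₂) = 1 − 0.227505 × 0.211534 = 0.951875.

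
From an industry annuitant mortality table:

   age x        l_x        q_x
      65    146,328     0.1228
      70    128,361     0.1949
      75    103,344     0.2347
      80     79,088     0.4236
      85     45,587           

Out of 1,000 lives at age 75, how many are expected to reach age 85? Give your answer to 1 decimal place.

The relevant probability is 45,587/103,344 = 0.441119.
Expected number = 1,000 × 0.441119 = 441.1.

441.1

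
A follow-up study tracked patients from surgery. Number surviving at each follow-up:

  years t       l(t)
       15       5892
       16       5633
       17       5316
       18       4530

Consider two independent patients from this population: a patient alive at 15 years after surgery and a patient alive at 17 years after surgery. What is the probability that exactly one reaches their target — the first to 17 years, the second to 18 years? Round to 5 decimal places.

0.21671

p₁ = l(17)/l(15) = 5316/5892 = 0.902240; p₂ = l(18)/l(17) = 4530/5316 = 0.852144.
P(exactly one) = p₁(1−p₂) + (1−p₁)p₂ = 0.133402 + 0.083306 = 0.216707.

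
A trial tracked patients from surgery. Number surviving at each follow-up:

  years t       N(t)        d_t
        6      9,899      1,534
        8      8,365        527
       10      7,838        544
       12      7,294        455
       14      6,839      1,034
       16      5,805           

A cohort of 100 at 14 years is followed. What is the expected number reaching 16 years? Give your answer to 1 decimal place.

84.9

The relevant probability is 5,805/6,839 = 0.848808.
Expected number = 100 × 0.848808 = 84.9.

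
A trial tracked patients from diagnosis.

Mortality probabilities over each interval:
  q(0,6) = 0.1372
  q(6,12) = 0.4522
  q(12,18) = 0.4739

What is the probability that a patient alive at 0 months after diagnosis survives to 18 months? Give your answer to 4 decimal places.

0.2487

Chaining the interval survival probabilities: (1 − 0.1372) × (1 − 0.4522) × (1 − 0.4739).
= 0.8628 × 0.5478 × 0.5261 = 0.248657.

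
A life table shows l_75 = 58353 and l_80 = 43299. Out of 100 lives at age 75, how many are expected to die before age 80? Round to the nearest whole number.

26

The relevant probability is 1 − 43299/58353 = 0.257982.
Expected number = 100 × 0.257982 = 26.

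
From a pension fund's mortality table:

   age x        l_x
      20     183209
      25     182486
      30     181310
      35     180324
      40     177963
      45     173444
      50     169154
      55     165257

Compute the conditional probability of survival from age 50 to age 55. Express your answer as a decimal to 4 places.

The conditional survival probability is l_55/l_50 = 165257/169154 = 0.976962.

0.9770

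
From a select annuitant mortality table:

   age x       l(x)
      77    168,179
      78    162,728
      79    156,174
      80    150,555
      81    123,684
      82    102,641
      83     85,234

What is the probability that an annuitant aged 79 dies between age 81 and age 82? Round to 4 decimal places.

0.1347

This is the probability of reaching 81 but not 82, conditional on being alive at 79: (l(81) − l(82)) / l(79).
= (123,684 − 102,641) / 156,174 = 21,043 / 156,174 = 0.134741.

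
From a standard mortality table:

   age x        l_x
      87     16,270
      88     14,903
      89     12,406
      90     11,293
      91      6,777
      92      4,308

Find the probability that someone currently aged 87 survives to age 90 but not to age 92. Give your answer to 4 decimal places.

We want 3|2q87 = (l_90 − l_92)/l_87.
This is the probability of reaching 90 but not 92, conditional on being alive at 87: (l_90 − l_92) / l_87.
= (11,293 − 4,308) / 16,270 = 6,985 / 16,270 = 0.429318.

0.4293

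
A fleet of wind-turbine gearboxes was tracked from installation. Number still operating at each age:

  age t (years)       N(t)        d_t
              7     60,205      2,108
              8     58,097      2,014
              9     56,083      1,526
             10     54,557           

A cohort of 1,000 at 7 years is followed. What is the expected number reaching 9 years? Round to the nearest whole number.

The relevant probability is 56,083/60,205 = 0.931534.
Expected number = 1,000 × 0.931534 = 932.

932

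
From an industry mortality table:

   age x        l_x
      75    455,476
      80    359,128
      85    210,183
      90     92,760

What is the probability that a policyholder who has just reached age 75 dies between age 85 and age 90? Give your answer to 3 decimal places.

0.258

This is the probability of reaching 85 but not 90, conditional on being alive at 75: (l_85 − l_90) / l_75.
= (210,183 − 92,760) / 455,476 = 117,423 / 455,476 = 0.257803.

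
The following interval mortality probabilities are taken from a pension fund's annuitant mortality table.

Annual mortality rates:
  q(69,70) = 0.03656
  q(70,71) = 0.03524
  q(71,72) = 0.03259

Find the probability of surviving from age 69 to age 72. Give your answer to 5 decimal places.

Survival from 69 to 72 is the product of surviving each interval: (1 − 0.03656) × (1 − 0.03524) × (1 − 0.03259).
= 0.96344 × 0.96476 × 0.96741 = 0.899196.

0.89920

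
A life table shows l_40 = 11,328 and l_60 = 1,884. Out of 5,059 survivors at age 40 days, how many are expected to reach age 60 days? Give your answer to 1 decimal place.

841.4

The relevant probability is 1,884/11,328 = 0.166314.
Expected number = 5,059 × 0.166314 = 841.4.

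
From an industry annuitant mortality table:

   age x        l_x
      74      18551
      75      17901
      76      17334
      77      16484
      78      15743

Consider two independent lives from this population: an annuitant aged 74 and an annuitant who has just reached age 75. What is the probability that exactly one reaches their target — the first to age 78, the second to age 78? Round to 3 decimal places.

p₁ = l_78/l_74 = 15743/18551 = 0.848633; p₂ = l_78/l_75 = 15743/17901 = 0.879448.
P(exactly one) = p₁(1−p₂) + (1−p₁)p₂ = 0.102304 + 0.133119 = 0.235424.

0.235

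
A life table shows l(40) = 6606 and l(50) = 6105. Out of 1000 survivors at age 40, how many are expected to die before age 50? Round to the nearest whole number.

The relevant probability is 1 − 6105/6606 = 0.075840.
Expected number = 1000 × 0.075840 = 76.

76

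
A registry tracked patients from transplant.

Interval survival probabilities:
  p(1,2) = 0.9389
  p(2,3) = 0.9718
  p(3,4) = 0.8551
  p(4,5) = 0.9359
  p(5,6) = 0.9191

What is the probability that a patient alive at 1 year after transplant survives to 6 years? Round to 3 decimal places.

0.671

Chaining the interval survival probabilities: 0.9389 × 0.9718 × 0.8551 × 0.9359 × 0.9191.
= 0.671128.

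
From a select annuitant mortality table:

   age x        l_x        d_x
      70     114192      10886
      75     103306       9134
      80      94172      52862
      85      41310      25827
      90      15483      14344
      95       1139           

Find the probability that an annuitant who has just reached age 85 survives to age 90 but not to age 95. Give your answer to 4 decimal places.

We want 5|5q85 = (l_90 − l_95)/l_85.
This is the probability of reaching 90 but not 95, conditional on being alive at 85: (l_90 − l_95) / l_85.
= (15483 − 1139) / 41310 = 14344 / 41310 = 0.347228.

0.3472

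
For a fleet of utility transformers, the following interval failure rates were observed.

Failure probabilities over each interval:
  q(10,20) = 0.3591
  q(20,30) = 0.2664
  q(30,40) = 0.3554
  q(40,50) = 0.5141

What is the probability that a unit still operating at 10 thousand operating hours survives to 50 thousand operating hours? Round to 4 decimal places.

Survival from 10 to 50 is the product of surviving each interval: (1 − 0.3591) × (1 − 0.2664) × (1 − 0.3554) × (1 − 0.5141).
= 0.6409 × 0.7336 × 0.6446 × 0.4859 = 0.147261.

0.1473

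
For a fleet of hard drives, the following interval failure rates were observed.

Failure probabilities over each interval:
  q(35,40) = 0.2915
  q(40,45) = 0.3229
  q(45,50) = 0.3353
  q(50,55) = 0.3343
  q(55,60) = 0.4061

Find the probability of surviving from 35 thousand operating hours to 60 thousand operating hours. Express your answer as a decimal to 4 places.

Survival from 35 to 60 is the product of surviving each interval: (1 − 0.2915) × (1 − 0.3229) × (1 − 0.3353) × (1 − 0.3343) × (1 − 0.4061).
= 0.7085 × 0.6771 × 0.6647 × 0.6657 × 0.5939 = 0.126070.

0.1261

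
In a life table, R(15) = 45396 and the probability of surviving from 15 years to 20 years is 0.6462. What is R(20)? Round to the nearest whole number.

29335

R(20) = R(15) × p = 45396 × 0.6462 = 29335.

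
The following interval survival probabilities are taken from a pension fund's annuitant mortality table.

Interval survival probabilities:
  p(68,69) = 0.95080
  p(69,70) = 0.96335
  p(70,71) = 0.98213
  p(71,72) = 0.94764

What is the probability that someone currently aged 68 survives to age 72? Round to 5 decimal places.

The overall survival probability is 0.95080 × 0.96335 × 0.98213 × 0.94764.
= 0.852483.

0.85248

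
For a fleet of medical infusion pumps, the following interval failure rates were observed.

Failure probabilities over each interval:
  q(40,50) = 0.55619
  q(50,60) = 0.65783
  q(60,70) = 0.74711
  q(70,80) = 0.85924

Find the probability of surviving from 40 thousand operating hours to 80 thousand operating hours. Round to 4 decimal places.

0.0054

Chaining the interval survival probabilities: (1 − 0.55619) × (1 − 0.65783) × (1 − 0.74711) × (1 − 0.85924).
= 0.44381 × 0.34217 × 0.25289 × 0.14076 = 0.005406.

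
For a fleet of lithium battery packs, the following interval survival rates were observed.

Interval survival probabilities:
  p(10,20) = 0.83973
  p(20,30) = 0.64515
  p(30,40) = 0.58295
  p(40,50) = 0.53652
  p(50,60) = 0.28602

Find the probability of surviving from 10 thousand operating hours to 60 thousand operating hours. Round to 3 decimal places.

0.048

Survival from 10 to 60 is the product of surviving each interval: 0.83973 × 0.64515 × 0.58295 × 0.53652 × 0.28602.
= 0.048463.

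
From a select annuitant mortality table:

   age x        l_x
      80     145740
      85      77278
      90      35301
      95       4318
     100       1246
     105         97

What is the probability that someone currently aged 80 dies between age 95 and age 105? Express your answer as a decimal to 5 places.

0.02896

This is the probability of reaching 95 but not 105, conditional on being alive at 80: (l_95 − l_105) / l_80.
= (4318 − 97) / 145740 = 4221 / 145740 = 0.028963.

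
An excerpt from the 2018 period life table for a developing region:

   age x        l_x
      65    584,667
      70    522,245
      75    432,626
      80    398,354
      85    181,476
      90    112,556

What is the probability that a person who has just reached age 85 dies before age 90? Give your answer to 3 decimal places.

0.380

P(die before 90 | alive at 85) = 1 − l_90/l_85 = 1 − 112,556/181,476 = (68,920)/181,476 = 0.379775.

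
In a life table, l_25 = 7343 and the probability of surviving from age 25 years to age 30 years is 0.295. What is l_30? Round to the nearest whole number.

l_30 = l_25 × p = 7343 × 0.295 = 2166.

2166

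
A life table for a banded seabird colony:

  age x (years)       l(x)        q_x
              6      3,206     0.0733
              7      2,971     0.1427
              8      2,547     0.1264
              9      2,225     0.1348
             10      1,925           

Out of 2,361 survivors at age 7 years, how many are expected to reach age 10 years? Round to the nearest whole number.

The relevant probability is 1,925/2,971 = 0.647930.
Expected number = 2,361 × 0.647930 = 1530.

1530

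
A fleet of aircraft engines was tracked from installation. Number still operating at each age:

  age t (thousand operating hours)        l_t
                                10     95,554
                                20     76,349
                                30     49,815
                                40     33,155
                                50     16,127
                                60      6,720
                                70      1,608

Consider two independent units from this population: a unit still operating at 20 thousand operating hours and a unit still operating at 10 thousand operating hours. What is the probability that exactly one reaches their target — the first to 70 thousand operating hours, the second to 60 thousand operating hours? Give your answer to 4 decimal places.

p₁ = l_70/l_20 = 1,608/76,349 = 0.021061; p₂ = l_60/l_10 = 6,720/95,554 = 0.070327.
P(exactly one) = p₁(1−p₂) + (1−p₁)p₂ = 0.019580 + 0.068846 = 0.088426.

0.0884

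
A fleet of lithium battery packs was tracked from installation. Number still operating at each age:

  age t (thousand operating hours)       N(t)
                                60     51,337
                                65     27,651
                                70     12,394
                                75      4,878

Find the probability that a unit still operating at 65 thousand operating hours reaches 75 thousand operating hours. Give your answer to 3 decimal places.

The conditional survival probability is N(75)/N(65) = 4,878/27,651 = 0.176413.

0.176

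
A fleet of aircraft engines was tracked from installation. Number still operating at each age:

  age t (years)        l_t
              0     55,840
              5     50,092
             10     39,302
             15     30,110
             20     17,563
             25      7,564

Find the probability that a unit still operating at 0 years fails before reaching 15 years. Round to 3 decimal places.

P(fail before 15 | operational at 0) = 1 − l_15/l_0 = 1 − 30,110/55,840 = (25,730)/55,840 = 0.460781.

0.461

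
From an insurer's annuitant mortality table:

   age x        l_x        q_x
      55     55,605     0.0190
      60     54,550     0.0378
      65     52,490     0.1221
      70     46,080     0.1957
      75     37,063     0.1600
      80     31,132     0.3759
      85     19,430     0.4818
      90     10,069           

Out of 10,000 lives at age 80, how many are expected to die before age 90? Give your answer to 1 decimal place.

6765.7

The relevant probability is 1 − 10,069/31,132 = 0.676571.
Expected number = 10,000 × 0.676571 = 6765.7.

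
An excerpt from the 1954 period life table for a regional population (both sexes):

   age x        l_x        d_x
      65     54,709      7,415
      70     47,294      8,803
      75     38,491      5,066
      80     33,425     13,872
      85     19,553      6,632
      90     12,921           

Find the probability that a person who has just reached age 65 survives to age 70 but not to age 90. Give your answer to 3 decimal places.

We want 5|20q65 = (l_70 − l_90)/l_65.
This is the probability of reaching 70 but not 90, conditional on being alive at 65: (l_70 − l_90) / l_65.
= (47,294 − 12,921) / 54,709 = 34,373 / 54,709 = 0.628288.

0.628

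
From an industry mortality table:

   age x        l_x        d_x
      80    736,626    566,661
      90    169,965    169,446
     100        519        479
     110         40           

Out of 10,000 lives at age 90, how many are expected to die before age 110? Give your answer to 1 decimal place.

The relevant probability is 1 − 40/169,965 = 0.999765.
Expected number = 10,000 × 0.999765 = 9997.6.

9997.6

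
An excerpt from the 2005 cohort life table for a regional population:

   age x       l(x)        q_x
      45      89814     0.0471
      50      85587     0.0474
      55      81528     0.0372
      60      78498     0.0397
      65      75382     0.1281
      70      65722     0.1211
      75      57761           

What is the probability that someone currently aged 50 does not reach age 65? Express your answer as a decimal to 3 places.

0.119

P(die before 65 | alive at 50) = 1 − l(65)/l(50) = 1 − 75382/85587 = (10205)/85587 = 0.119235.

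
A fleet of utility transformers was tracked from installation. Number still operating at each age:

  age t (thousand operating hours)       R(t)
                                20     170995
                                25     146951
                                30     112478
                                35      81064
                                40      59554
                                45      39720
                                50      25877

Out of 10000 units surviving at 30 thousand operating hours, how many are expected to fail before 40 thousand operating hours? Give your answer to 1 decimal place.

The relevant probability is 1 − 59554/112478 = 0.470528.
Expected number = 10000 × 0.470528 = 4705.3.

4705.3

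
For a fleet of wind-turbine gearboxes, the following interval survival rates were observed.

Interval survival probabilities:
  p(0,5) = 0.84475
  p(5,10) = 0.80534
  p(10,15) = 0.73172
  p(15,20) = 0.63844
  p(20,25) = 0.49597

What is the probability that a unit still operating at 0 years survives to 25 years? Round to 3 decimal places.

P(survive 0→25) = 0.84475 × 0.80534 × 0.73172 × 0.63844 × 0.49597.
= 0.157626.

0.158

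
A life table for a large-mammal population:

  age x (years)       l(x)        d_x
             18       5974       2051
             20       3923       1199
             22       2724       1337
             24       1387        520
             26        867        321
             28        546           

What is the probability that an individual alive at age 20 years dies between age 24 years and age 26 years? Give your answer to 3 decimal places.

0.133

This is the probability of reaching 24 but not 26, conditional on being alive at 20: (l(24) − l(26)) / l(20).
= (1387 − 867) / 3923 = 520 / 3923 = 0.132552.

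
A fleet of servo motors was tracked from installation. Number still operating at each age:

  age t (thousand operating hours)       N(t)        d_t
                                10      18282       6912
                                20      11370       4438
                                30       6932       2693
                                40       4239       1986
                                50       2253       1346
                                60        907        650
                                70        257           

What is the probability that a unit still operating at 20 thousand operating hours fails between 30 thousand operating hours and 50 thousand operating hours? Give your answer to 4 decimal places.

0.4115

This is the probability of reaching 30 but not 50, conditional on being operational at 20: (N(30) − N(50)) / N(20).
= (6932 − 2253) / 11370 = 4679 / 11370 = 0.411522.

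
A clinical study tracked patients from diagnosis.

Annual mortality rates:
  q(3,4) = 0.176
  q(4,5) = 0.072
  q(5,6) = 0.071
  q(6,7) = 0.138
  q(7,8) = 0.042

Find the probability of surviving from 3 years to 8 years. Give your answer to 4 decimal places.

The overall survival probability is (1 − 0.176) × (1 − 0.072) × (1 − 0.071) × (1 − 0.138) × (1 − 0.042).
= 0.824 × 0.928 × 0.929 × 0.862 × 0.958 = 0.586629.

0.5866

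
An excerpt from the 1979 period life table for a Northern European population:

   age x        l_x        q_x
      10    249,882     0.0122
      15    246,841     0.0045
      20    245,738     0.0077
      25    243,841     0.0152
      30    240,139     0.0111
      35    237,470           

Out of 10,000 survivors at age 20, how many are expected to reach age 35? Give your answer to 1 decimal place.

The relevant probability is 237,470/245,738 = 0.966354.
Expected number = 10,000 × 0.966354 = 9663.5.

9663.5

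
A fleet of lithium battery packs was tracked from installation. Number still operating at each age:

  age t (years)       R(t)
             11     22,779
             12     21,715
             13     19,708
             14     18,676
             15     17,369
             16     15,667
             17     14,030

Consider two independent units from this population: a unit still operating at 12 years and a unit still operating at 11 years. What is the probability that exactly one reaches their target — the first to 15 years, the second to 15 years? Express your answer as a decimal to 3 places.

0.343

p₁ = R(15)/R(12) = 17,369/21,715 = 0.799862; p₂ = R(15)/R(11) = 17,369/22,779 = 0.762501.
P(exactly one) = p₁(1−p₂) + (1−p₁)p₂ = 0.189966 + 0.152605 = 0.342572.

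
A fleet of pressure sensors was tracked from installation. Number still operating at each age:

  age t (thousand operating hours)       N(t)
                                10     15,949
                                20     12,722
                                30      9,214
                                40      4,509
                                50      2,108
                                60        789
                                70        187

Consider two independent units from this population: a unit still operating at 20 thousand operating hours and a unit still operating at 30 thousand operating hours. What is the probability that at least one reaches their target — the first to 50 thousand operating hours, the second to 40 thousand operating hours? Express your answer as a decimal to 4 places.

p₁ = N(50)/N(20) = 2,108/12,722 = 0.165697; p₂ = N(40)/N(30) = 4,509/9,214 = 0.489364.
P(at least one) = 1 − (1−p₁)(1−p₂) = 1 − 0.834303 × 0.510636 = 0.573975.

0.5740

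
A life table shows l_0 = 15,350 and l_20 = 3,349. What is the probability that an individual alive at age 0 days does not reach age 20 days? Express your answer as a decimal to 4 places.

P(die before 20 | alive at 0) = 1 − l_20/l_0 = 1 − 3,349/15,350 = (12,001)/15,350 = 0.781824.

0.7818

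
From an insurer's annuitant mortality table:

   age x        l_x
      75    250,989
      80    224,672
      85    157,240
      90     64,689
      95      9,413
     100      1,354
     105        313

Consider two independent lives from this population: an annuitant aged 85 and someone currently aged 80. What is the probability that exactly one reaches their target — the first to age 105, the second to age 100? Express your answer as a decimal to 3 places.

0.008

p₁ = l_105/l_85 = 313/157,240 = 0.001991; p₂ = l_100/l_80 = 1,354/224,672 = 0.006027.
P(exactly one) = p₁(1−p₂) + (1−p₁)p₂ = 0.001979 + 0.006015 = 0.007994.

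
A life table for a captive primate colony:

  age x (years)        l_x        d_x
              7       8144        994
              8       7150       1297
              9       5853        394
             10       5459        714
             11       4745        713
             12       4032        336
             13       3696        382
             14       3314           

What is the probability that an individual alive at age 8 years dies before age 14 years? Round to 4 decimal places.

0.5365

P(die before 14 | alive at 8) = 1 − l_14/l_8 = 1 − 3314/7150 = (3836)/7150 = 0.536503.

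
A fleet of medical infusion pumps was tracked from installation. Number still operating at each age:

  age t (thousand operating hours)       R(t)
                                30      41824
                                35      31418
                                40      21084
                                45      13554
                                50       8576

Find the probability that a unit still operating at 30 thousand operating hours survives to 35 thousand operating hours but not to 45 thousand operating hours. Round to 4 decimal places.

This is the probability of reaching 35 but not 45, conditional on being operational at 30: (R(35) − R(45)) / R(30).
= (31418 − 13554) / 41824 = 17864 / 41824 = 0.427123.

0.4271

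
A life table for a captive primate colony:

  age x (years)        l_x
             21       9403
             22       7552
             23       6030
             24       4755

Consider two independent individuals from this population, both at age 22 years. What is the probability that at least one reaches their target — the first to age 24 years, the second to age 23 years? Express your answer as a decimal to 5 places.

0.92536

p₁ = l_24/l_22 = 4755/7552 = 0.629635; p₂ = l_23/l_22 = 6030/7552 = 0.798464.
P(at least one) = 1 − (1−p₁)(1−p₂) = 1 − 0.370365 × 0.201536 = 0.925358.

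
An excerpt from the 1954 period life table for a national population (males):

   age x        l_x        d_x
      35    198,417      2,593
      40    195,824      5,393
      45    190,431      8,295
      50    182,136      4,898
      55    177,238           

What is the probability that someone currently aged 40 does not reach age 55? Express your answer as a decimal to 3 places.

P(die before 55 | alive at 40) = 1 − l_55/l_40 = 1 − 177,238/195,824 = (18,586)/195,824 = 0.094912.

0.095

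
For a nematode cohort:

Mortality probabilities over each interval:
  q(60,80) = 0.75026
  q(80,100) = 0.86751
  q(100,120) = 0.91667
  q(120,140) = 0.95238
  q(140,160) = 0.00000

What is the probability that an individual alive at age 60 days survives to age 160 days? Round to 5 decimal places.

0.00013

Survival from 60 to 160 is the product of surviving each interval: (1 − 0.75026) × (1 − 0.86751) × (1 − 0.91667) × (1 − 0.95238) × (1 − 0.00000).
= 0.24974 × 0.13249 × 0.08333 × 0.04762 × 1.00000 = 0.000131.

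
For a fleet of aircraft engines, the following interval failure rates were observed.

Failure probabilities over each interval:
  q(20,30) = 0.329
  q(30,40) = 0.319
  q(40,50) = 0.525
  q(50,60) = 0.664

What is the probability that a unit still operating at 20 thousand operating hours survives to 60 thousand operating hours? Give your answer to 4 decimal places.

Chaining the interval survival probabilities: (1 − 0.329) × (1 − 0.319) × (1 − 0.525) × (1 − 0.664).
= 0.671 × 0.681 × 0.475 × 0.336 = 0.072929.

0.0729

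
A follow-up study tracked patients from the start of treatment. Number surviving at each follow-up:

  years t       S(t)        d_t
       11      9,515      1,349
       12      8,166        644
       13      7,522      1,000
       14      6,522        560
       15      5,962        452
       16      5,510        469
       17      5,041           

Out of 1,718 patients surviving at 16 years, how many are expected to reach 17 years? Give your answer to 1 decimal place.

The relevant probability is 5,041/5,510 = 0.914882.
Expected number = 1,718 × 0.914882 = 1571.8.

1571.8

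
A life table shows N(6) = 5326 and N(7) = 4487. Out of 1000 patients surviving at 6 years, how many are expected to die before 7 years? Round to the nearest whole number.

158

The relevant probability is 1 − 4487/5326 = 0.157529.
Expected number = 1000 × 0.157529 = 158.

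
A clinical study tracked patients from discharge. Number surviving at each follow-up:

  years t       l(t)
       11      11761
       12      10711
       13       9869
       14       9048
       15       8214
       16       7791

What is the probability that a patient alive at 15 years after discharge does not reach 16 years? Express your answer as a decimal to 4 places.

P(die before 16 | alive at 15) = 1 − l(16)/l(15) = 1 − 7791/8214 = (423)/8214 = 0.051497.

0.0515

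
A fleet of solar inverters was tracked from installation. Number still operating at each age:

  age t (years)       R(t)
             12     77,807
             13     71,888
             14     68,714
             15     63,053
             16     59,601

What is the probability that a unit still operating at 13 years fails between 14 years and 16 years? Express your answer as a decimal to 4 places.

This is the probability of reaching 14 but not 16, conditional on being operational at 13: (R(14) − R(16)) / R(13).
= (68,714 − 59,601) / 71,888 = 9,113 / 71,888 = 0.126767.

0.1268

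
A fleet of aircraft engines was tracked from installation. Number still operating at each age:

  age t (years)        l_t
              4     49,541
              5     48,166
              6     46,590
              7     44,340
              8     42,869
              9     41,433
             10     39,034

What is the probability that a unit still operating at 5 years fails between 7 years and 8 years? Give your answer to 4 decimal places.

0.0305

This is the probability of reaching 7 but not 8, conditional on being operational at 5: (l_7 − l_8) / l_5.
= (44,340 − 42,869) / 48,166 = 1,471 / 48,166 = 0.030540.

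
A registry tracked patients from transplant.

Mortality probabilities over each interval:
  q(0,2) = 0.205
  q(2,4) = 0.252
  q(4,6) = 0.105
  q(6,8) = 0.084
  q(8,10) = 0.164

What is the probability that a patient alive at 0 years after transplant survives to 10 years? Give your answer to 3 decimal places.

0.408

P(survive 0→10) = (1 − 0.205) × (1 − 0.252) × (1 − 0.105) × (1 − 0.084) × (1 − 0.164).
= 0.795 × 0.748 × 0.895 × 0.916 × 0.836 = 0.407562.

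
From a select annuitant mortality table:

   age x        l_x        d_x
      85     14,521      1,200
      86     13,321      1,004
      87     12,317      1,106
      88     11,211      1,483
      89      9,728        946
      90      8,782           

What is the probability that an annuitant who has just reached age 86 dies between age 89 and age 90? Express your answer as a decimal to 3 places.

0.071

This is the probability of reaching 89 but not 90, conditional on being alive at 86: (l_89 − l_90) / l_86.
= (9,728 − 8,782) / 13,321 = 946 / 13,321 = 0.071016.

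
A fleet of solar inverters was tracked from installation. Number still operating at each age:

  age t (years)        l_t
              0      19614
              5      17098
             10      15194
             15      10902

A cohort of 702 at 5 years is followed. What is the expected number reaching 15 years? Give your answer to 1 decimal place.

447.6

The relevant probability is 10902/17098 = 0.637618.
Expected number = 702 × 0.637618 = 447.6.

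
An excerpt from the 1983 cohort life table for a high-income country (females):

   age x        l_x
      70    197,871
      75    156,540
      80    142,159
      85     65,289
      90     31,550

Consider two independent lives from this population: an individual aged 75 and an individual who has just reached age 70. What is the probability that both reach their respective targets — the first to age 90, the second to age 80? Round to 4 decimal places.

0.1448

p₁ = l_90/l_75 = 31,550/156,540 = 0.201546; p₂ = l_80/l_70 = 142,159/197,871 = 0.718443.
P(both) = p₁ × p₂ = 0.201546 × 0.718443 = 0.144799.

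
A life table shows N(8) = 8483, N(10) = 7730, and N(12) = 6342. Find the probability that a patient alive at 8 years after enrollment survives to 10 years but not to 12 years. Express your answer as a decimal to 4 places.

This is the probability of reaching 10 but not 12, conditional on being alive at 8: (N(10) − N(12)) / N(8).
= (7730 − 6342) / 8483 = 1388 / 8483 = 0.163621.

0.1636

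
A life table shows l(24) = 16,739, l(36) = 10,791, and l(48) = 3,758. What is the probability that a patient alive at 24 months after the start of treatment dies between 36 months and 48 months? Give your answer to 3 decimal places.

0.420

This is the probability of reaching 36 but not 48, conditional on being alive at 24: (l(36) − l(48)) / l(24).
= (10,791 − 3,758) / 16,739 = 7,033 / 16,739 = 0.420157.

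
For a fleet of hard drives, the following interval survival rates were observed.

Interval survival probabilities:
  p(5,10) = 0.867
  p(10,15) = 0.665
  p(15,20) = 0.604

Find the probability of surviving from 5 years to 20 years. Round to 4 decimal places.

Chaining the interval survival probabilities: 0.867 × 0.665 × 0.604.
= 0.348239.

0.3482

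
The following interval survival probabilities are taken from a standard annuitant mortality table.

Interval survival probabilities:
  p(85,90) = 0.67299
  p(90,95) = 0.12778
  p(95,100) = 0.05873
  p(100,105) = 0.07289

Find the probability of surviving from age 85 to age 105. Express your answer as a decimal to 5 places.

The overall survival probability is 0.67299 × 0.12778 × 0.05873 × 0.07289.
= 0.000368.

0.00037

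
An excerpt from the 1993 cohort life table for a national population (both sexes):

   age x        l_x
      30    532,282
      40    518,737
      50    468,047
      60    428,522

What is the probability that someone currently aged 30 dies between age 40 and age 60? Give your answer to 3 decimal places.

We want 10|20q30 = (l_40 − l_60)/l_30.
This is the probability of reaching 40 but not 60, conditional on being alive at 30: (l_40 − l_60) / l_30.
= (518,737 − 428,522) / 532,282 = 90,215 / 532,282 = 0.169487.

0.169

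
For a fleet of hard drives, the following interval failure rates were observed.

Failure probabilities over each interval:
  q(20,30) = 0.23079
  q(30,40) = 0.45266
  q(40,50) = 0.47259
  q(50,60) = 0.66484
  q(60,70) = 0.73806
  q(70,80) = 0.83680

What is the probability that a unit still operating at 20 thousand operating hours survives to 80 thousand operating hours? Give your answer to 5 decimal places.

Chaining the interval survival probabilities: (1 − 0.23079) × (1 − 0.45266) × (1 − 0.47259) × (1 − 0.66484) × (1 − 0.73806) × (1 − 0.83680).
= 0.76921 × 0.54734 × 0.52741 × 0.33516 × 0.26194 × 0.16320 = 0.003181.

0.00318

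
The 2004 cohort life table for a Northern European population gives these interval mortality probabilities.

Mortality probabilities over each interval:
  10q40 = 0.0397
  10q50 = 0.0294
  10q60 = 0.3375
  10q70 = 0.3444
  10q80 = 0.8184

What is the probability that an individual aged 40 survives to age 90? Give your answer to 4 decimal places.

The overall survival probability is (1 − 0.0397) × (1 − 0.0294) × (1 − 0.3375) × (1 − 0.3444) × (1 − 0.8184).
= 0.9603 × 0.9706 × 0.6625 × 0.6556 × 0.1816 = 0.073517.

0.0735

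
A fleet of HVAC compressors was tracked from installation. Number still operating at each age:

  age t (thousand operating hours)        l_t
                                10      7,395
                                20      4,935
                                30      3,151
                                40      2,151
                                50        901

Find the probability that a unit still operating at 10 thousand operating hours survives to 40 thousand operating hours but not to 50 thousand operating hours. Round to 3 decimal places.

0.169

This is the probability of reaching 40 but not 50, conditional on being operational at 10: (l_40 − l_50) / l_10.
= (2,151 − 901) / 7,395 = 1,250 / 7,395 = 0.169033.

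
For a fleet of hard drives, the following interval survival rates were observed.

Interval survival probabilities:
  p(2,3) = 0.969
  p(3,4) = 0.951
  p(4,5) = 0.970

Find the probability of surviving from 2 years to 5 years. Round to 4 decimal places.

P(survive 2→5) = 0.969 × 0.951 × 0.970.
= 0.893873.

0.8939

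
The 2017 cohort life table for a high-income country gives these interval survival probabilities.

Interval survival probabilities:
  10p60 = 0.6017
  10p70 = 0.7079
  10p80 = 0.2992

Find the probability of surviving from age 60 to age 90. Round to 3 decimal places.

0.127

30p60 = 0.6017 × 0.7079 × 0.2992.
= 0.127442.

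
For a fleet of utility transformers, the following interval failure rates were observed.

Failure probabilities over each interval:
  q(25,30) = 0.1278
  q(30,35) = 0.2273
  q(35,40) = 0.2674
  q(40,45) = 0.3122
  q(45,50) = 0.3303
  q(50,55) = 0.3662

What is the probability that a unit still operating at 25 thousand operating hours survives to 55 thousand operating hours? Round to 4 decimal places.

P(survive 25→55) = (1 − 0.1278) × (1 − 0.2273) × (1 − 0.2674) × (1 − 0.3122) × (1 − 0.3303) × (1 − 0.3662).
= 0.8722 × 0.7727 × 0.7326 × 0.6878 × 0.6697 × 0.6338 = 0.144141.

0.1441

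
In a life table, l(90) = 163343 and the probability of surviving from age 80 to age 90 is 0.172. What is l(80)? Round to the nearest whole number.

949669

l(80) = l(90) / p = 163343 / 0.172 = 949669.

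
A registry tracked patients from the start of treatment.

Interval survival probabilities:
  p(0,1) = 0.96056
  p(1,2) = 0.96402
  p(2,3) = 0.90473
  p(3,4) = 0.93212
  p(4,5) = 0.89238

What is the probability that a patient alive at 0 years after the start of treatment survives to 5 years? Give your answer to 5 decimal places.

0.69687

The overall survival probability is 0.96056 × 0.96402 × 0.90473 × 0.93212 × 0.89238.
= 0.696869.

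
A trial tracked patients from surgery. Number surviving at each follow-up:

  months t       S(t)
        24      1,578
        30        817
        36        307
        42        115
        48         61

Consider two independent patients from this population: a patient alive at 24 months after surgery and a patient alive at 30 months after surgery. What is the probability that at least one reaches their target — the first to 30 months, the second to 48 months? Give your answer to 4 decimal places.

0.5538

p₁ = S(30)/S(24) = 817/1,578 = 0.517744; p₂ = S(48)/S(30) = 61/817 = 0.074663.
P(at least one) = 1 − (1−p₁)(1−p₂) = 1 − 0.482256 × 0.925337 = 0.553751.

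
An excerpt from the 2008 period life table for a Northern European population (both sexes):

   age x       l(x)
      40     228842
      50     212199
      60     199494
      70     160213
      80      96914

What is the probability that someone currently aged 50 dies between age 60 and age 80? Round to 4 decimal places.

This is the probability of reaching 60 but not 80, conditional on being alive at 50: (l(60) − l(80)) / l(50).
= (199494 − 96914) / 212199 = 102580 / 212199 = 0.483414.

0.4834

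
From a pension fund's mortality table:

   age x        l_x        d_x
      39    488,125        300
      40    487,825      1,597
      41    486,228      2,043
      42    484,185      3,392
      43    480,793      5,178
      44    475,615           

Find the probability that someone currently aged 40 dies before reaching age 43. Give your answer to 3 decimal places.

P(die before 43 | alive at 40) = 1 − l_43/l_40 = 1 − 480,793/487,825 = (7,032)/487,825 = 0.014415.

0.014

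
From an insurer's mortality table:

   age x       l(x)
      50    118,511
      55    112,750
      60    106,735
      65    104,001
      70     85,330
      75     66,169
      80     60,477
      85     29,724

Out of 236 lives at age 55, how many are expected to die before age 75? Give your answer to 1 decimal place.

The relevant probability is 1 − 66,169/112,750 = 0.413135.
Expected number = 236 × 0.413135 = 97.5.

97.5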